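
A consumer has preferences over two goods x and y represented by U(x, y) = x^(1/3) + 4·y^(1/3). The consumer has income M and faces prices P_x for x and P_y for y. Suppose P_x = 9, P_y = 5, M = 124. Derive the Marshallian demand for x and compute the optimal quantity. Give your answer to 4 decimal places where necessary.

Substitute y = (y/x)·x into the budget: x* = M/(P_x + P_y·(y/x)).
Numerically y/x = 19.319627, so x* = 124/(9 + 5·19.319627) = 1.1743.

x* = 1.1743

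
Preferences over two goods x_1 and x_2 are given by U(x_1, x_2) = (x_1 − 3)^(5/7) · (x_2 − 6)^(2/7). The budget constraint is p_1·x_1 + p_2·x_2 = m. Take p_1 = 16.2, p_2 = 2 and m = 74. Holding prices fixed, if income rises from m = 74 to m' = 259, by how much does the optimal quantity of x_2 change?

Δx_2* = 26.4286

After buying the subsistence bundle (3, 6), a share 5/7 of the remaining income goes to x_1: x_1* = 3 + 5/7·(m − 3p_1 − 6p_2)/p_1.
Discretionary income = 74 − 3·16.2 − 6·2 = 13.4; x_2* = 6 + 2/7·13.4/2 = 7.9143.
At m' = 259: x_2* = 34.3429. Change: 34.3429 − 7.9143 = 26.4286.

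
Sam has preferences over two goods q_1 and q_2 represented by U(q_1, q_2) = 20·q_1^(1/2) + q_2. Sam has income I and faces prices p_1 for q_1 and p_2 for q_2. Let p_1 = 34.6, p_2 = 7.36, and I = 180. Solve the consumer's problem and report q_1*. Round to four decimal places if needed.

q_1* = 4.5248

MU_q_1 = 10/√q_1, MU_q_2 = 1. Tangency: 10/√q_1 = p_1/p_2.
Thus q_1* = (10·p_2/p_1)² — independent of I — with the rest of income spent on q_2.
Plugging in: q_1* = (10·7.36/34.6)² = 4.5248.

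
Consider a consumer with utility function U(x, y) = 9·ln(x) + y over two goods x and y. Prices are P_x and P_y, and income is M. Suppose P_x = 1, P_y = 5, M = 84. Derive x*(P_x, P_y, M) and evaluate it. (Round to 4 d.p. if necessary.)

x* = 45

At the given prices: x* = 9·5/1 = 45.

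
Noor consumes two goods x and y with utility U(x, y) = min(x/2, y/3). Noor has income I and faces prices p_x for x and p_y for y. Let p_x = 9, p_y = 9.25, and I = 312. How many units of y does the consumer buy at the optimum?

Leontief preferences: the optimum is at the kink where x/2 = y/3, i.e. y = (3/2)·x.
Budget: p_x·x + p_y·(3/2)·x = I, so (2·p_x + 3·p_y)·x = 2·I.
Demand: x*(p_x,p_y,I) = 2·I/(2·p_x + 3·p_y), y* = 3·I/(2·p_x + 3·p_y).
Here 2·9 + 3·9.25 = 45.75, giving y* = 20.459.

y* = 20.459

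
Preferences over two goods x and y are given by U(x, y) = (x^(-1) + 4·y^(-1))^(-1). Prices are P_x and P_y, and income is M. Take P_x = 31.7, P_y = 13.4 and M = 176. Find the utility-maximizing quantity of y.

MU_x ∝ x^(-2), MU_y ∝ 4·y^(-2), so MRS = (1/4)·(y/x)^(2) = P_x/P_y.
Solve for the ratio: y/x = [4·P_x/P_y]^(0.5).
Substitute y = (y/x)·x into the budget: x* = M/(P_x + P_y·(y/x)).
Numerically y/x = 3.076148, so x* = 176/(31.7 + 13.4·3.076148) = 2.4136 and y* = 3.076148·2.4136 = 7.4246.

y* = 7.4246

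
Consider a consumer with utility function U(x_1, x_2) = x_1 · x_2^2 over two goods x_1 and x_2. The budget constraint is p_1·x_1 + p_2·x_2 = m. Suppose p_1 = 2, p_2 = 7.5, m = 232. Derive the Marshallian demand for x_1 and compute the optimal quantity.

Tangency: MRS = (1/2)·x_2/x_1 = p_1/p_2.
So p_2·x_2 = 2·p_1·x_1; combined with the budget, a share 1/3 of income goes to x_1.
Demand: x_1*(p_1,p_2,m) = 1/3·m/p_1 and x_2* = 2/3·m/p_2.
At p_1=2, p_2=7.5, m=232: x_1* = 1/3·232/2 = 38.6667.

x_1* = 38.6667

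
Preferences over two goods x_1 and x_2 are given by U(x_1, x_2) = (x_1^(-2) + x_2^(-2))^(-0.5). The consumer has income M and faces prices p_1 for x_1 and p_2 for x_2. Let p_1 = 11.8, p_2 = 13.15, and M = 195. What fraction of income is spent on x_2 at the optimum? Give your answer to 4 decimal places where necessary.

Numerically x_2/x_1 = 0.964537, so x_1* = 195/(11.8 + 13.15·0.964537) = 7.9645 and x_2* = 0.964537·7.9645 = 7.682.
Expenditure on x_2: 13.15·7.682 = 101.0189; share = 0.518.

share on x_2 = 0.518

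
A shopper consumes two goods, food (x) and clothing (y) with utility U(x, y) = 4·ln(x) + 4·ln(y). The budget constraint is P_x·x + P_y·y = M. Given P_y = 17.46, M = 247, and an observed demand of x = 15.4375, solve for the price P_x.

Tangency: MRS = y/x = P_x/P_y.
Rearranging, P_y·y = P_x·x. Substituting into the budget gives P_x·x·(1 + 1) = M.
Demand: x*(P_x,P_y,M) = 0.5·M/P_x and y* = 0.5·M/P_y.
Set x* = 15.4375 in the demand function and solve for P_x: P_x = 8.

P_x = 8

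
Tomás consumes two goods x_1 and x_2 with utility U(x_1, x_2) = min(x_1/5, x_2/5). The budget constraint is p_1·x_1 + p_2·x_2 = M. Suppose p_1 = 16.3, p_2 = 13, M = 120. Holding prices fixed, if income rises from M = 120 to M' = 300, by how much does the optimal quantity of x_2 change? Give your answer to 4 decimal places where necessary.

Leontief preferences: the optimum is at the kink where x_1/5 = x_2/5, i.e. x_2 = x_1.
Budget: p_1·x_1 + p_2·x_1 = M, so (5·p_1 + 5·p_2)·x_1 = 5·M.
Demand: x_1*(p_1,p_2,M) = 5·M/(5·p_1 + 5·p_2), x_2* = 5·M/(5·p_1 + 5·p_2).
Here 5·16.3 + 5·13 = 146.5, giving x_2* = 4.0956.
At M' = 300: x_2* = 10.2389. Change: 10.2389 − 4.0956 = 6.1433.

Δx_2* = 6.1433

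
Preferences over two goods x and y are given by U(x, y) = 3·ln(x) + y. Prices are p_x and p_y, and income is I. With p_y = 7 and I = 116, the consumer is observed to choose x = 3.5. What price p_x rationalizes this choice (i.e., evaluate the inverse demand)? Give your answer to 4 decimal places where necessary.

MU_x = 3/x, MU_y = 1. Tangency: 3/x = p_x/p_y.
So x*(p_x,p_y) = 3·p_y/p_x, independent of income; and y* = (I − 3·p_y)/p_y.
Set x* = 3.5 in the demand function and solve for p_x: p_x = 6.

p_x = 6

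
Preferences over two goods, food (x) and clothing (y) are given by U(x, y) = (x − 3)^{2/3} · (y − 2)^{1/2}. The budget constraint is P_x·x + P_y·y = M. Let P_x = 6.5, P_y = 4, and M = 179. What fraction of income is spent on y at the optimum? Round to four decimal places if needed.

share on y = 0.4074

This is Cobb-Douglas in (x−3, y−2): tangency gives 2/3·P_y·(y−2) = 0.5·P_x·(x−3).
Substituting into the budget: x* = 3 + 4/7·(M − 3·P_x − 2·P_y)/P_x, and y* = 2 + 3/7·(…)/P_y.
Discretionary income = 179 − 3·6.5 − 2·4 = 151.5; x* = 3 + 4/7·151.5/6.5 = 16.3187; y* = 2 + 3/7·151.5/4 = 18.2321.
Expenditure on y: 4·18.2321 = 72.9286; share = 0.4074.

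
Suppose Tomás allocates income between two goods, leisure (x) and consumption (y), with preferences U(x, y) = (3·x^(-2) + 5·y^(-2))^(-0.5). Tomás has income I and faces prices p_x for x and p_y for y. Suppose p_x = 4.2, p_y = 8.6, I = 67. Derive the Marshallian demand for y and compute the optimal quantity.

y* = 5.1152

Substitute y = (y/x)·x into the budget: x* = I/(p_x + p_y·(y/x)).
Numerically y/x = 0.933684, so x* = 67/(4.2 + 8.6·0.933684) = 5.4785 and y* = 0.933684·5.4785 = 5.1152.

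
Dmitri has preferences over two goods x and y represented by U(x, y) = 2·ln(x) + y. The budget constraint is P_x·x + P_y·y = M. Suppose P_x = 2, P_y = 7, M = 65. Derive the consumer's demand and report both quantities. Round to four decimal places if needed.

So x*(P_x,P_y) = 2·P_y/P_x, independent of income; and y* = (M − 2·P_y)/P_y.
At the given prices: x* = 2·7/2 = 7, and y* = 7.2857.

x* = 7, y* = 7.2857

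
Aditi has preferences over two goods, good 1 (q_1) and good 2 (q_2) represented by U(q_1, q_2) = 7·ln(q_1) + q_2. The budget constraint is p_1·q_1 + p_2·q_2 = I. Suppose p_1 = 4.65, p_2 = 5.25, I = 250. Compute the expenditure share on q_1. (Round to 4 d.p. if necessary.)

So q_1*(p_1,p_2) = 7·p_2/p_1, independent of income; and q_2* = (I − 7·p_2)/p_2.
At the given prices: q_1* = 7·5.25/4.65 = 7.9032, and q_2* = 40.619.
Expenditure on q_1: 4.65·7.9032 = 36.75; share = 0.147.

share on q_1 = 0.147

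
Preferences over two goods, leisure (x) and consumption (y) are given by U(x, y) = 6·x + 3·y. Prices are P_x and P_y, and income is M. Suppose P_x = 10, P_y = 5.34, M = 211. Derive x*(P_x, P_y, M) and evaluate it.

Perfect substitutes: compare marginal utility per dollar. 6/P_x vs 3/P_y → 0.6 vs 0.5618.
x gives more utility per dollar, so spend all income on x: x* = M/P_x, y* = 0.
Numerically: x* = 21.1, y* = 0.

x* = 21.1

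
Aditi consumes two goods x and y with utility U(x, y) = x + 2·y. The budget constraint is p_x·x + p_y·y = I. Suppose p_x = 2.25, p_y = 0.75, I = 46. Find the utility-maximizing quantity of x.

Perfect substitutes: compare marginal utility per dollar. 1/p_x vs 2/p_y → 0.4444 vs 2.6667.
y gives more utility per dollar, so spend all income on y: y* = I/p_y, x* = 0.
Numerically: x* = 0, y* = 61.3333.

x* = 0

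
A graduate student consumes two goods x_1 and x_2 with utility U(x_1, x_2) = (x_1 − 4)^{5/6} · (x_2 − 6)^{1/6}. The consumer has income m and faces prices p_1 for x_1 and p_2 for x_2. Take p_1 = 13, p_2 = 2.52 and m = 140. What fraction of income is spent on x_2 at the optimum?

share on x_2 = 0.1948

This is Cobb-Douglas in (x_1−4, x_2−6): tangency gives 5/6·p_2·(x_2−6) = 1/6·p_1·(x_1−4).
Substituting into the budget: x_1* = 4 + 5/6·(m − 4·p_1 − 6·p_2)/p_1, and x_2* = 6 + 1/6·(…)/p_2.
Discretionary income = 140 − 4·13 − 6·2.52 = 72.88; x_1* = 4 + 5/6·72.88/13 = 8.6718; x_2* = 6 + 1/6·72.88/2.52 = 10.8201.
Expenditure on x_2: 2.52·10.8201 = 27.2667; share = 0.1948.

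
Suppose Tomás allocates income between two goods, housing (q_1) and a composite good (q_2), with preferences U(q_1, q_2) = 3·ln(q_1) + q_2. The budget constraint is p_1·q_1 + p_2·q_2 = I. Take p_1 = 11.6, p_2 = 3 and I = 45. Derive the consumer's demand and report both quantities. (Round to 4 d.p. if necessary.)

So q_1*(p_1,p_2) = 3·p_2/p_1, independent of income; and q_2* = (I − 3·p_2)/p_2.
At the given prices: q_1* = 3·3/11.6 = 0.7759, and q_2* = 12.

q_1* = 0.7759, q_2* = 12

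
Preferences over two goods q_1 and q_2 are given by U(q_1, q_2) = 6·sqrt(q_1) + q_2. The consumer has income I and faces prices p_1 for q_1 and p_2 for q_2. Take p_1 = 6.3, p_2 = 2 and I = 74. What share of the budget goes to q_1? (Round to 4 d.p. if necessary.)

share on q_1 = 0.0772

Set MRS = p_1/p_2: 3·q_1^(−1/2) = p_1/p_2.
Thus q_1* = (3·p_2/p_1)² — independent of I — with the rest of income spent on q_2.
Plugging in: q_1* = (3·2/6.3)² = 0.907, q_2* = 34.1429.
Expenditure on q_1: 6.3·0.907 = 5.7143; share = 0.0772.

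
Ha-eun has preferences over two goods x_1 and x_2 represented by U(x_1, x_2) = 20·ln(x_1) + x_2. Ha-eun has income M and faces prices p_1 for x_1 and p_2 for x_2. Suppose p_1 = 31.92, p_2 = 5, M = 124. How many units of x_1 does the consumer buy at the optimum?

MU_x_1 = 20/x_1, MU_x_2 = 1. Tangency: 20/x_1 = p_1/p_2.
So x_1*(p_1,p_2) = 20·p_2/p_1, independent of income; and x_2* = (M − 20·p_2)/p_2.
At the given prices: x_1* = 20·5/31.92 = 3.1328.

x_1* = 3.1328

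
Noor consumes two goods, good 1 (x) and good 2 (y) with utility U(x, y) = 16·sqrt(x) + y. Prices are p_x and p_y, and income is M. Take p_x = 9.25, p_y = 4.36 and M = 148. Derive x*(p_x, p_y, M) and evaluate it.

Set MRS = p_x/p_y: 8·x^(−1/2) = p_x/p_y.
Solve: √x = 8·p_y/p_x, so x*(p_x,p_y) = (8·p_y/p_x)², and y* = (M − p_x·x*)/p_y.
Plugging in: x* = (8·4.36/9.25)² = 14.219.

x* = 14.219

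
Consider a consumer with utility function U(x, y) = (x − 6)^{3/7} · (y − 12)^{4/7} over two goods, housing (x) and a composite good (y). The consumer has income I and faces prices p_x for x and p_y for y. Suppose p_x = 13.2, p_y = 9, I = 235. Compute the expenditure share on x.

share on x = 0.4242

MRS = (3/4)·(y−12)/(x−6). Tangency with p_x/p_y gives y−12 = (4/3)·(p_x/p_y)·(x−6).
Substituting into the budget: x* = 6 + 3/7·(I − 6·p_x − 12·p_y)/p_x, and y* = 12 + 4/7·(…)/p_y.
Discretionary income = 235 − 6·13.2 − 12·9 = 47.8; x* = 6 + 3/7·47.8/13.2 = 7.5519; y* = 12 + 4/7·47.8/9 = 15.0349.
Expenditure on x: 13.2·7.5519 = 99.6857; share = 0.4242.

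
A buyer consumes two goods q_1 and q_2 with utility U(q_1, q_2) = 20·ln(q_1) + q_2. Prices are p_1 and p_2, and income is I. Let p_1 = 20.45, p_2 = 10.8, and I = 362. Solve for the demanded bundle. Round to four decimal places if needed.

q_1* = 10.5623, q_2* = 13.5185

Set MRS = p_1/p_2: (20/q_1)/1 = p_1/p_2.
So q_1*(p_1,p_2) = 20·p_2/p_1, independent of income; and q_2* = (I − 20·p_2)/p_2.
At the given prices: q_1* = 20·10.8/20.45 = 10.5623, and q_2* = 13.5185.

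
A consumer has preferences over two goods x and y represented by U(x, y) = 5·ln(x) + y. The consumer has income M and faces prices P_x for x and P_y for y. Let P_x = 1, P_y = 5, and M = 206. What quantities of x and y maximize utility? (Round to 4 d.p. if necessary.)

MU_x = 5/x, MU_y = 1. Tangency: 5/x = P_x/P_y.
So x*(P_x,P_y) = 5·P_y/P_x, independent of income; and y* = (M − 5·P_y)/P_y.
At the given prices: x* = 5·5/1 = 25, and y* = 36.2.

x* = 25, y* = 36.2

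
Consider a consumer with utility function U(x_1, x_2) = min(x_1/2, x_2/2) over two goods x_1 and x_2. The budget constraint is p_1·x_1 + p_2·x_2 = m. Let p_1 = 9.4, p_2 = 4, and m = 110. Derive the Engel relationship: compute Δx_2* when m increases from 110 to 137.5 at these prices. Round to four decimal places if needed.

Δx_2* = 2.0522

With perfect complements, no substitution: consume in ratio x_1:x_2 = 2:2.
Budget: p_1·x_1 + p_2·x_1 = m, so (2·p_1 + 2·p_2)·x_1 = 2·m.
Demand: x_1*(p_1,p_2,m) = 2·m/(2·p_1 + 2·p_2), x_2* = 2·m/(2·p_1 + 2·p_2).
Here 2·9.4 + 2·4 = 26.8, giving x_2* = 8.209.
At m' = 137.5: x_2* = 10.2612. Change: 10.2612 − 8.209 = 2.0522.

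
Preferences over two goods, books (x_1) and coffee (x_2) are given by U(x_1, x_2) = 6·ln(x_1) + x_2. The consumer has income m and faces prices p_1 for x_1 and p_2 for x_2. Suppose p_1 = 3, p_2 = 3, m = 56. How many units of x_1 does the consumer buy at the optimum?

x_1* = 6

Set MRS = p_1/p_2: (6/x_1)/1 = p_1/p_2.
So x_1*(p_1,p_2) = 6·p_2/p_1, independent of income; and x_2* = (m − 6·p_2)/p_2.
At the given prices: x_1* = 6·3/3 = 6.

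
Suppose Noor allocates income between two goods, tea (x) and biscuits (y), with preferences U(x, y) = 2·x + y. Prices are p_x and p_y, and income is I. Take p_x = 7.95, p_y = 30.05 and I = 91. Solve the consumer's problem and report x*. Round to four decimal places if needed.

Linear utility — the consumer picks whichever good has higher MU/price: 2/7.95 = 0.2516 vs 1/30.05 = 0.0333.
x gives more utility per dollar, so spend all income on x: x* = I/p_x, y* = 0.
Numerically: x* = 11.4465, y* = 0.

x* = 11.4465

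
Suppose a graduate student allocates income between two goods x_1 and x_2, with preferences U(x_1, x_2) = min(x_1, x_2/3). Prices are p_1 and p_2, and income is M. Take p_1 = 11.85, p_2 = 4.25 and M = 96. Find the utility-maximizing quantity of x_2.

x_2* = 11.7073

With perfect complements, no substitution: consume in ratio x_1:x_2 = 1:3.
Budget: p_1·x_1 + p_2·3·x_1 = M, so (p_1 + 3·p_2)·x_1 = M.
Demand: x_1*(p_1,p_2,M) = M/(p_1 + 3·p_2), x_2* = 3·M/(p_1 + 3·p_2).
Here 11.85 + 3·4.25 = 24.6, giving x_2* = 11.7073.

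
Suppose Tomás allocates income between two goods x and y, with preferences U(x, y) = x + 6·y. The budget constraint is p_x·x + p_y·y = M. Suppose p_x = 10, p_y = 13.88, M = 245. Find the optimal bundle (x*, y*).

Perfect substitutes: compare marginal utility per dollar. 1/p_x vs 6/p_y → 0.1 vs 0.4323.
y gives more utility per dollar, so spend all income on y: y* = M/p_y, x* = 0.
Numerically: x* = 0, y* = 17.6513.

x* = 0, y* = 17.6513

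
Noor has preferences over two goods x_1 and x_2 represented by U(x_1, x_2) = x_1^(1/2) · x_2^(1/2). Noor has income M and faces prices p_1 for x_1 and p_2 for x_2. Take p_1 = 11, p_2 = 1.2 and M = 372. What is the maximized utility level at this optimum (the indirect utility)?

V = 51.1948

The MRS is x_2/x_1. Set MRS = p_1/p_2.
So 0.5·p_2·x_2 = 0.5·p_1·x_1; combined with the budget, a share 0.5 of income goes to x_1.
Demand: x_1*(p_1,p_2,M) = 0.5·M/p_1 and x_2* = 0.5·M/p_2.
At p_1=11, p_2=1.2, M=372: x_1* = 0.5·372/11 = 16.9091, x_2* = 155.
Utility at the optimum: U(16.9091, 155) = 51.1948.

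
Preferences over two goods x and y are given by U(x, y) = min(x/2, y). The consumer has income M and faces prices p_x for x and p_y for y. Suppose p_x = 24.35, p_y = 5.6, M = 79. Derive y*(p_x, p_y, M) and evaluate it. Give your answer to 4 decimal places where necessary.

y* = 1.4549

Demand: x*(p_x,p_y,M) = 2·M/(2·p_x + p_y), y* = M/(2·p_x + p_y).
Here 2·24.35 + 5.6 = 54.3, giving y* = 1.4549.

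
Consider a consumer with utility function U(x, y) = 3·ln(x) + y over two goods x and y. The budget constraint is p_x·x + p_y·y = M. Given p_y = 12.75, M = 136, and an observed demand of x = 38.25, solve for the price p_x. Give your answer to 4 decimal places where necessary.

MU_x = 3/x, MU_y = 1. Tangency: 3/x = p_x/p_y.
So x*(p_x,p_y) = 3·p_y/p_x, independent of income; and y* = (M − 3·p_y)/p_y.
Set x* = 38.25 in the demand function and solve for p_x: p_x = 1.

p_x = 1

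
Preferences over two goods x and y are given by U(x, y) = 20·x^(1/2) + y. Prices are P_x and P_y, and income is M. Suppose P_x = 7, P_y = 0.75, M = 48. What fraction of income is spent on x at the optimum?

Solve: √x = 10·P_y/P_x, so x*(P_x,P_y) = (10·P_y/P_x)², and y* = (M − P_x·x*)/P_y.
Plugging in: x* = (10·0.75/7)² = 1.148, y* = 53.2857.
Expenditure on x: 7·1.148 = 8.0357; share = 0.1674.

share on x = 0.1674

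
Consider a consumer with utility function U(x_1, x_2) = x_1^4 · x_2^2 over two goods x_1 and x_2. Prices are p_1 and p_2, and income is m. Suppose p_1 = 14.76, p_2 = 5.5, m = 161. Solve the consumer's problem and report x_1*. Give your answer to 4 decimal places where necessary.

The MRS is 2·x_2/x_1. Set MRS = p_1/p_2.
So 4·p_2·x_2 = 2·p_1·x_1; combined with the budget, a share 2/3 of income goes to x_1.
Demand: x_1*(p_1,p_2,m) = 2/3·m/p_1 and x_2* = 1/3·m/p_2.
At p_1=14.76, p_2=5.5, m=161: x_1* = 2/3·161/14.76 = 7.2719.

x_1* = 7.2719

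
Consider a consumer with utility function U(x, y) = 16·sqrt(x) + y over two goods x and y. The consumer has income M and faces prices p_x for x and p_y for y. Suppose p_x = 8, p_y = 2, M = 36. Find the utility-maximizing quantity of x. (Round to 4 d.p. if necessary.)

x* = 4

Set MRS = p_x/p_y: 8·x^(−1/2) = p_x/p_y.
Thus x* = (8·p_y/p_x)² — independent of M — with the rest of income spent on y.
Plugging in: x* = (8·2/8)² = 4.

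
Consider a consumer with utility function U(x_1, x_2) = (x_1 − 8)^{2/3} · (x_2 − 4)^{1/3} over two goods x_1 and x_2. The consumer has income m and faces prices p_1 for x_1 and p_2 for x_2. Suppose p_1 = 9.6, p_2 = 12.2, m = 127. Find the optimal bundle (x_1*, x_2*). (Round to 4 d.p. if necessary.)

x_1* = 8.0972, x_2* = 4.0383

Let x_1' = x_1−8, x_2' = x_2−4. MRS = 2·x_2'/x_1' = p_1/p_2.
Substituting into the budget: x_1* = 8 + 2/3·(m − 8·p_1 − 4·p_2)/p_1, and x_2* = 4 + 1/3·(…)/p_2.
Discretionary income = 127 − 8·9.6 − 4·12.2 = 1.4; x_1* = 8 + 2/3·1.4/9.6 = 8.0972; x_2* = 4 + 1/3·1.4/12.2 = 4.0383.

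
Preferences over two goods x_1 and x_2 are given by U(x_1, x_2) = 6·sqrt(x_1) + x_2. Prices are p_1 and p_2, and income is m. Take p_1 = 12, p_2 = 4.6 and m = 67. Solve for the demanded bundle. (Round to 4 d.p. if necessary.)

x_1* = 1.3225, x_2* = 11.1152

MU_x_1 = 3/√x_1, MU_x_2 = 1. Tangency: 3/√x_1 = p_1/p_2.
Thus x_1* = (3·p_2/p_1)² — independent of m — with the rest of income spent on x_2.
Plugging in: x_1* = (3·4.6/12)² = 1.3225, x_2* = 11.1152.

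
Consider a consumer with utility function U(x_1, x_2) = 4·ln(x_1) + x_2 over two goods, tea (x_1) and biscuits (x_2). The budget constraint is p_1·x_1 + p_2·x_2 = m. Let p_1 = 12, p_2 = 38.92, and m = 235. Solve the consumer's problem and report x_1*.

x_1* = 12.9733

MU_x_1 = 4/x_1, MU_x_2 = 1. Tangency: 4/x_1 = p_1/p_2.
So x_1*(p_1,p_2) = 4·p_2/p_1, independent of income; and x_2* = (m − 4·p_2)/p_2.
At the given prices: x_1* = 4·38.92/12 = 12.9733.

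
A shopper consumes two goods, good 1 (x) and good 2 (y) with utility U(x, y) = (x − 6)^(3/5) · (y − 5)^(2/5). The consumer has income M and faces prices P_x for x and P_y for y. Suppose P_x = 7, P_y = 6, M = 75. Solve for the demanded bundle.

MRS = (3/2)·(y−5)/(x−6). Tangency with P_x/P_y gives y−5 = (2/3)·(P_x/P_y)·(x−6).
Substituting into the budget: x* = 6 + 0.6·(M − 6·P_x − 5·P_y)/P_x, and y* = 5 + 0.4·(…)/P_y.
Discretionary income = 75 − 6·7 − 5·6 = 3; x* = 6 + 0.6·3/7 = 6.2571; y* = 5 + 0.4·3/6 = 5.2.

x* = 6.2571, y* = 5.2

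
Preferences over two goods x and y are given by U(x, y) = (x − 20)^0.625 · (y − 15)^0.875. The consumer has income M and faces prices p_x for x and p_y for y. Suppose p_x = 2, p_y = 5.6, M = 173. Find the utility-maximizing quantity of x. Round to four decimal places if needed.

MRS = (5/7)·(y−15)/(x−20). Tangency with p_x/p_y gives y−15 = (7/5)·(p_x/p_y)·(x−20).
After buying the subsistence bundle (20, 15), a share 5/12 of the remaining income goes to x: x* = 20 + 5/12·(M − 20p_x − 15p_y)/p_x.
Discretionary income = 173 − 20·2 − 15·5.6 = 49; x* = 20 + 5/12·49/2 = 30.2083.

x* = 30.2083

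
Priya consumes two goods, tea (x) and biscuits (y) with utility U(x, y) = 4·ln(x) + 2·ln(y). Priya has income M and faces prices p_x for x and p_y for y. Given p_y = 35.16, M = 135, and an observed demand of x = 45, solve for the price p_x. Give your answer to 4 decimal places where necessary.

p_x = 2

Tangency: MRS = 2·y/x = p_x/p_y.
So 4·p_y·y = 2·p_x·x; combined with the budget, a share 2/3 of income goes to x.
Demand: x*(p_x,p_y,M) = 2/3·M/p_x and y* = 1/3·M/p_y.
Set x* = 45 in the demand function and solve for p_x: p_x = 2.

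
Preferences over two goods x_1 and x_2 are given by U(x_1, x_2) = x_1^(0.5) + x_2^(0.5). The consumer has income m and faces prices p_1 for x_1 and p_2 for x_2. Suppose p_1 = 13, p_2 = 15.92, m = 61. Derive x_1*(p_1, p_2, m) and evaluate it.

x_1* = 2.583

MRS = MU_x_1/MU_x_2 = (x_2/x_1)^(0.5). Set equal to p_1/p_2.
Hence x_2/x_1 = (p_1/p_2)^(1/(0.5)), i.e. raised to the 2 power.
Substitute x_2 = (x_2/x_1)·x_1 into the budget: x_1* = m/(p_1 + p_2·(x_2/x_1)).
Numerically x_2/x_1 = 0.666808, so x_1* = 61/(13 + 15.92·0.666808) = 2.583.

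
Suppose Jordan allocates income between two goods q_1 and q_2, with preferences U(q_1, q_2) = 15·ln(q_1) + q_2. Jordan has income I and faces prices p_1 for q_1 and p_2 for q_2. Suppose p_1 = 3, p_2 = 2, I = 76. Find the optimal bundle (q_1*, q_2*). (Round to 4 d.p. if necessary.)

q_1* = 10, q_2* = 23

MU_q_1 = 15/q_1, MU_q_2 = 1. Tangency: 15/q_1 = p_1/p_2.
So q_1*(p_1,p_2) = 15·p_2/p_1, independent of income; and q_2* = (I − 15·p_2)/p_2.
At the given prices: q_1* = 15·2/3 = 10, and q_2* = 23.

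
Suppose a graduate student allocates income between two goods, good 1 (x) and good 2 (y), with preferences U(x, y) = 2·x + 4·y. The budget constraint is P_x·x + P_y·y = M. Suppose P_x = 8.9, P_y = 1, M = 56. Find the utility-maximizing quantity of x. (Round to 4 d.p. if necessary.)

Numerically: x* = 0, y* = 56.

x* = 0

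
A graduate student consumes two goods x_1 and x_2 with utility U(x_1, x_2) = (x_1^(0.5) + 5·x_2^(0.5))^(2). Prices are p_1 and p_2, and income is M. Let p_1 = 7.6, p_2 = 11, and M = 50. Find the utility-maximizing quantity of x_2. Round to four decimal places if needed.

From the CES first-order condition, (1/5)·(x_2/x_1)^(0.5) = p_1/p_2.
Solve for the ratio: x_2/x_1 = [5·p_1/p_2]^(2).
Substitute x_2 = (x_2/x_1)·x_1 into the budget: x_1* = M/(p_1 + p_2·(x_2/x_1)).
Numerically x_2/x_1 = 11.933884, so x_1* = 50/(7.6 + 11·11.933884) = 0.36 and x_2* = 11.933884·0.36 = 4.2967.

x_2* = 4.2967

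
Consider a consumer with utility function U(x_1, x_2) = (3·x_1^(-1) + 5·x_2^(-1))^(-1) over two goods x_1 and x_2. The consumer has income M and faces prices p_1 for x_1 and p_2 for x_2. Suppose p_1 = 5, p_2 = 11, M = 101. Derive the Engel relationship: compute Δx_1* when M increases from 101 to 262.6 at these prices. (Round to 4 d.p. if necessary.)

Δx_1* = 11.088

MRS = MU_x_1/MU_x_2 = (3/5)·(x_2/x_1)^(2). Set equal to p_1/p_2.
Hence x_2/x_1 = ((5/3)·p_1/p_2)^(1/(2)), i.e. raised to the 0.5 power.
With the ratio pinned down, the budget gives x_1* = M/(p_1 + p_2·(x_2/x_1)) and x_2* = (x_2/x_1)·x_1*.
Numerically x_2/x_1 = 0.870388, so x_1* = 101/(5 + 11·0.870388) = 6.93.
At M' = 262.6: x_1* = 18.0181. Change: 18.0181 − 6.93 = 11.088.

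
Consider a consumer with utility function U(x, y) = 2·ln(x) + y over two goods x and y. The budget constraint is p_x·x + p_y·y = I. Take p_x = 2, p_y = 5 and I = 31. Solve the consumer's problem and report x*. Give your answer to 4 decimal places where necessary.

MU_x = 2/x, MU_y = 1. Tangency: 2/x = p_x/p_y.
So x*(p_x,p_y) = 2·p_y/p_x, independent of income; and y* = (I − 2·p_y)/p_y.
At the given prices: x* = 2·5/2 = 5.

x* = 5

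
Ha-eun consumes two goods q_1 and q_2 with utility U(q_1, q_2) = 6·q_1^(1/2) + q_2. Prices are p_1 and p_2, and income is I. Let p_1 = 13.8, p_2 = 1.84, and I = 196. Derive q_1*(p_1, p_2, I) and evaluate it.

q_1* = 0.16

Utility is quasi-linear in q_2; the FOC for q_1 is 3/√q_1 = p_1/p_2.
Thus q_1* = (3·p_2/p_1)² — independent of I — with the rest of income spent on q_2.
Plugging in: q_1* = (3·1.84/13.8)² = 0.16.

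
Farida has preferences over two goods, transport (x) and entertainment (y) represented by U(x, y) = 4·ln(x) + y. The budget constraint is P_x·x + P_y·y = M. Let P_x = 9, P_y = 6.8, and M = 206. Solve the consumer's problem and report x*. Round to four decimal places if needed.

Set MRS = P_x/P_y: (4/x)/1 = P_x/P_y.
So x*(P_x,P_y) = 4·P_y/P_x, independent of income; and y* = (M − 4·P_y)/P_y.
At the given prices: x* = 4·6.8/9 = 3.0222.

x* = 3.0222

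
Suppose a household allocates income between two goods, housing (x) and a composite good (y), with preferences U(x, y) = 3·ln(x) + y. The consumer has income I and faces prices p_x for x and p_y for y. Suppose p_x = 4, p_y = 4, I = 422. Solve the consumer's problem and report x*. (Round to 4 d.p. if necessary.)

x* = 3

So x*(p_x,p_y) = 3·p_y/p_x, independent of income; and y* = (I − 3·p_y)/p_y.
At the given prices: x* = 3·4/4 = 3.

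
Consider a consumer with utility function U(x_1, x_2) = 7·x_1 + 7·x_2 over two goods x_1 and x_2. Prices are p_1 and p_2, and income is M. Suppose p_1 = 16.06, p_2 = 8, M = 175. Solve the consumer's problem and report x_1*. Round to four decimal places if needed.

Perfect substitutes: compare marginal utility per dollar. 7/p_1 vs 7/p_2 → 0.4359 vs 0.875.
x_2 gives more utility per dollar, so spend all income on x_2: x_2* = M/p_2, x_1* = 0.
Numerically: x_1* = 0, x_2* = 21.875.

x_1* = 0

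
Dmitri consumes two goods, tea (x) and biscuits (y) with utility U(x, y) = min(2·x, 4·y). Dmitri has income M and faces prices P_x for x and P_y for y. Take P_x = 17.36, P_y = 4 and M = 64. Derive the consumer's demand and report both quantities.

x* = 3.3058, y* = 1.6529

With perfect complements, no substitution: consume in ratio x:y = 4:2.
Budget: P_x·x + P_y·(1/2)·x = M, so (4·P_x + 2·P_y)·x = 4·M.
Demand: x*(P_x,P_y,M) = 4·M/(4·P_x + 2·P_y), y* = 2·M/(4·P_x + 2·P_y).
Here 4·17.36 + 2·4 = 77.44, giving x* = 3.3058 and y* = 1.6529.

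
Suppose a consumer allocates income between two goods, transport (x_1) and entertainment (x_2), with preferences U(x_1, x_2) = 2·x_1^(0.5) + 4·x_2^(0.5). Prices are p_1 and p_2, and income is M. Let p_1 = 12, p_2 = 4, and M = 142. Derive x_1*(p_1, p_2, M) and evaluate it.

From the CES first-order condition, (1/2)·(x_2/x_1)^(0.5) = p_1/p_2.
Solve for the ratio: x_2/x_1 = [2·p_1/p_2]^(2).
With the ratio pinned down, the budget gives x_1* = M/(p_1 + p_2·(x_2/x_1)) and x_2* = (x_2/x_1)·x_1*.
Numerically x_2/x_1 = 36, so x_1* = 142/(12 + 4·36) = 0.9103.

x_1* = 0.9103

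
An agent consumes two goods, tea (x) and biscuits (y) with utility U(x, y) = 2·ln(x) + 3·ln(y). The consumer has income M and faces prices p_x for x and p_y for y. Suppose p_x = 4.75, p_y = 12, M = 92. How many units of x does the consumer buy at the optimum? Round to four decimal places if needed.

x* = 7.7474

MU_x/MU_y = (2·y)/(3·x); tangency sets this equal to p_x/p_y.
So 2·p_y·y = 3·p_x·x; combined with the budget, a share 0.4 of income goes to x.
Demand: x*(p_x,p_y,M) = 0.4·M/p_x and y* = 0.6·M/p_y.
At p_x=4.75, p_y=12, M=92: x* = 0.4·92/4.75 = 7.7474.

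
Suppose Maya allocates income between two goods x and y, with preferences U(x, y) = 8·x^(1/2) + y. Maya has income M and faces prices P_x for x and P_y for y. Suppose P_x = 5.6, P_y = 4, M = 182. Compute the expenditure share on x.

share on x = 0.2512

Utility is quasi-linear in y; the FOC for x is 4/√x = P_x/P_y.
Thus x* = (4·P_y/P_x)² — independent of M — with the rest of income spent on y.
Plugging in: x* = (4·4/5.6)² = 8.1633, y* = 34.0714.
Expenditure on x: 5.6·8.1633 = 45.7143; share = 0.2512.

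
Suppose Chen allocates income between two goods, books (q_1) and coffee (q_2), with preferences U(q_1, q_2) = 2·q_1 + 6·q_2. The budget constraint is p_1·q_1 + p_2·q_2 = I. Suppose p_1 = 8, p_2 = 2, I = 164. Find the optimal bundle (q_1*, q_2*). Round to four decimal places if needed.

q_1* = 0, q_2* = 82

Linear utility — the consumer picks whichever good has higher MU/price: 2/8 = 0.25 vs 6/2 = 3.
q_2 gives more utility per dollar, so spend all income on q_2: q_2* = I/p_2, q_1* = 0.
Numerically: q_1* = 0, q_2* = 82.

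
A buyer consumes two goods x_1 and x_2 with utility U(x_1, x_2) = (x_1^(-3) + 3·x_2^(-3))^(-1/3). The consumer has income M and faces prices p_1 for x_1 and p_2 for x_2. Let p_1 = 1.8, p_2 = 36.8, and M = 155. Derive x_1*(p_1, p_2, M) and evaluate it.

From the CES first-order condition, (1/3)·(x_2/x_1)^(4) = p_1/p_2.
Hence x_2/x_1 = (3·p_1/p_2)^(1/(4)), i.e. raised to the 0.25 power.
Substitute x_2 = (x_2/x_1)·x_1 into the budget: x_1* = M/(p_1 + p_2·(x_2/x_1)).
Numerically x_2/x_1 = 0.618923, so x_1* = 155/(1.8 + 36.8·0.618923) = 6.3069.

x_1* = 6.3069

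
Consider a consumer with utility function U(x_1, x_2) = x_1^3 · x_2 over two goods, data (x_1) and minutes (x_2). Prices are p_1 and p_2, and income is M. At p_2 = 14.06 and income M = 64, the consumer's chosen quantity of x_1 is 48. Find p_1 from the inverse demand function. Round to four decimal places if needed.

p_1 = 1

MU_x_1/MU_x_2 = (3·x_2)/(x_1); tangency sets this equal to p_1/p_2.
So 3·p_2·x_2 = p_1·x_1; combined with the budget, a share 0.75 of income goes to x_1.
Demand: x_1*(p_1,p_2,M) = 0.75·M/p_1 and x_2* = 0.25·M/p_2.
Set x_1* = 48 in the demand function and solve for p_1: p_1 = 1.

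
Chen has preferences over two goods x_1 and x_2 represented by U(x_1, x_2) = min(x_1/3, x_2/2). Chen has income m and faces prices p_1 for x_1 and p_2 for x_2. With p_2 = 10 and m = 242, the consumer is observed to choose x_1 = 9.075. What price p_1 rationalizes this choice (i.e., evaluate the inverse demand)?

p_1 = 20

Leontief preferences: the optimum is at the kink where x_1/3 = x_2/2, i.e. x_2 = (2/3)·x_1.
Budget: p_1·x_1 + p_2·(2/3)·x_1 = m, so (3·p_1 + 2·p_2)·x_1 = 3·m.
Demand: x_1*(p_1,p_2,m) = 3·m/(3·p_1 + 2·p_2), x_2* = 2·m/(3·p_1 + 2·p_2).
Set x_1* = 9.075 in the demand function and solve for p_1: p_1 = 20.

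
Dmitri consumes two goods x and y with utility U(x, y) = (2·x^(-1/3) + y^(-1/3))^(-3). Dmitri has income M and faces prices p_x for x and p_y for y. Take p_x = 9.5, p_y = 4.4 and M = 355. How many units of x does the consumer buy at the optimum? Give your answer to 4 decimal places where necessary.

x* = 25.0707

MRS = MU_x/MU_y = 2·(y/x)^(4/3). Set equal to p_x/p_y.
Solve for the ratio: y/x = [(1/2)·p_x/p_y]^(0.75).
With the ratio pinned down, the budget gives x* = M/(p_x + p_y·(y/x)) and y* = (y/x)·x*.
Numerically y/x = 1.059085, so x* = 355/(9.5 + 4.4·1.059085) = 25.0707.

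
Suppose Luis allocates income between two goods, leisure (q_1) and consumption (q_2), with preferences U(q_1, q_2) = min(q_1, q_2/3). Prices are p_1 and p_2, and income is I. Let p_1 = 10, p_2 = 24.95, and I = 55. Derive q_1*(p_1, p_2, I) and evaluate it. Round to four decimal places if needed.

q_1* = 0.6482

Leontief preferences: the optimum is at the kink where q_1/1 = q_2/3, i.e. q_2 = 3·q_1.
Budget: p_1·q_1 + p_2·3·q_1 = I, so (p_1 + 3·p_2)·q_1 = I.
Demand: q_1*(p_1,p_2,I) = I/(p_1 + 3·p_2), q_2* = 3·I/(p_1 + 3·p_2).
Here 10 + 3·24.95 = 84.85, giving q_1* = 0.6482.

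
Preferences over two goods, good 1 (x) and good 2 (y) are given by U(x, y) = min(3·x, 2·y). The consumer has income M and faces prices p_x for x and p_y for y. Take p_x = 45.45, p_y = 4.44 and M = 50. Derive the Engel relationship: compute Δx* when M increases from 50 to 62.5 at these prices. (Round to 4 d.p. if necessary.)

Here 2·45.45 + 3·4.44 = 104.22, giving x* = 0.9595.
At M' = 62.5: x* = 1.1994. Change: 1.1994 − 0.9595 = 0.2399.

Δx* = 0.2399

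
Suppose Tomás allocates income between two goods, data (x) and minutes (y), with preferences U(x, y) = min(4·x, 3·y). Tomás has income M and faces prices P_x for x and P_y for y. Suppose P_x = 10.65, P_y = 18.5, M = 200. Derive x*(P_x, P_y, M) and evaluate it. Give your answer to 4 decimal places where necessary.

x* = 5.663

With perfect complements, no substitution: consume in ratio x:y = 3:4.
Budget: P_x·x + P_y·(4/3)·x = M, so (3·P_x + 4·P_y)·x = 3·M.
Demand: x*(P_x,P_y,M) = 3·M/(3·P_x + 4·P_y), y* = 4·M/(3·P_x + 4·P_y).
Here 3·10.65 + 4·18.5 = 105.95, giving x* = 5.663.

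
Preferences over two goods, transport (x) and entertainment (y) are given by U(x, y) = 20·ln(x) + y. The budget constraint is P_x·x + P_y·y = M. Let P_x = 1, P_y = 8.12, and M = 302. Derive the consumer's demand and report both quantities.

So x*(P_x,P_y) = 20·P_y/P_x, independent of income; and y* = (M − 20·P_y)/P_y.
At the given prices: x* = 20·8.12/1 = 162.4, and y* = 17.1921.

x* = 162.4, y* = 17.1921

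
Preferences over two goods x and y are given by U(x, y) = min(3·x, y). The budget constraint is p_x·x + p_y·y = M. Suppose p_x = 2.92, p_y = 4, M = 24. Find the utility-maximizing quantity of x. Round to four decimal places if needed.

x* = 1.6086

Leontief preferences: the optimum is at the kink where x/1 = y/3, i.e. y = 3·x.
Budget: p_x·x + p_y·3·x = M, so (p_x + 3·p_y)·x = M.
Demand: x*(p_x,p_y,M) = M/(p_x + 3·p_y), y* = 3·M/(p_x + 3·p_y).
Here 2.92 + 3·4 = 14.92, giving x* = 1.6086.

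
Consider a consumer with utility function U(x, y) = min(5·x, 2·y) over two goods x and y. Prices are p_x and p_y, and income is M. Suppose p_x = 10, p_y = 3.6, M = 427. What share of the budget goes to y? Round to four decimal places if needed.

With perfect complements, no substitution: consume in ratio x:y = 2:5.
Budget: p_x·x + p_y·(5/2)·x = M, so (2·p_x + 5·p_y)·x = 2·M.
Demand: x*(p_x,p_y,M) = 2·M/(2·p_x + 5·p_y), y* = 5·M/(2·p_x + 5·p_y).
Here 2·10 + 5·3.6 = 38, giving x* = 22.4737 and y* = 56.1842.
Expenditure on y: 3.6·56.1842 = 202.2632; share = 0.4737.

share on y = 0.4737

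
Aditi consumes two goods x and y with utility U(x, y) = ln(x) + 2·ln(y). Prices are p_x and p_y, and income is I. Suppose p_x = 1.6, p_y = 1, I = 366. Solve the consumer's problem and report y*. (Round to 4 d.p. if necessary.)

y* = 244

Demand: x*(p_x,p_y,I) = 1/3·I/p_x and y* = 2/3·I/p_y.
At p_x=1.6, p_y=1, I=366: y* = 2/3·366/1 = 244.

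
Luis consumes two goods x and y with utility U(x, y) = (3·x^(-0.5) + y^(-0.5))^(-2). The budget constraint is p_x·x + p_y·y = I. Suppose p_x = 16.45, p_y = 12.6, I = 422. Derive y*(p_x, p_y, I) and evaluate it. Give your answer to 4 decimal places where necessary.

MRS = MU_x/MU_y = 3·(y/x)^(1.5). Set equal to p_x/p_y.
Hence y/x = ((1/3)·p_x/p_y)^(1/(1.5)), i.e. raised to the 2/3 power.
With the ratio pinned down, the budget gives x* = I/(p_x + p_y·(y/x)) and y* = (y/x)·x*.
Numerically y/x = 0.57427, so x* = 422/(16.45 + 12.6·0.57427) = 17.8166 and y* = 0.57427·17.8166 = 10.2315.

y* = 10.2315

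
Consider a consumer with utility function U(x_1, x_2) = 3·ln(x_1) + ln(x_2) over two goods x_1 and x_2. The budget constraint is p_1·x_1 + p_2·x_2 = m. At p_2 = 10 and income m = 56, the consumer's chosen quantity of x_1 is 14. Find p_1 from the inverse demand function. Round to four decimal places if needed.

p_1 = 3

MU_x_1/MU_x_2 = (3·x_2)/(x_1); tangency sets this equal to p_1/p_2.
Rearranging, p_2·x_2 = (1/3)·p_1·x_1. Substituting into the budget gives p_1·x_1·(1 + (1/3)) = m.
Demand: x_1*(p_1,p_2,m) = 0.75·m/p_1 and x_2* = 0.25·m/p_2.
Set x_1* = 14 in the demand function and solve for p_1: p_1 = 3.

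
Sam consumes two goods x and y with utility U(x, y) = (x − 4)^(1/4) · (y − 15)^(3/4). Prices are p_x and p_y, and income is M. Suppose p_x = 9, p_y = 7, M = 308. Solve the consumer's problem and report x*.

MRS = (1/3)·(y−15)/(x−4). Tangency with p_x/p_y gives y−15 = 3·(p_x/p_y)·(x−4).
After buying the subsistence bundle (4, 15), a share 0.25 of the remaining income goes to x: x* = 4 + 0.25·(M − 4p_x − 15p_y)/p_x.
Discretionary income = 308 − 4·9 − 15·7 = 167; x* = 4 + 0.25·167/9 = 8.6389.

x* = 8.6389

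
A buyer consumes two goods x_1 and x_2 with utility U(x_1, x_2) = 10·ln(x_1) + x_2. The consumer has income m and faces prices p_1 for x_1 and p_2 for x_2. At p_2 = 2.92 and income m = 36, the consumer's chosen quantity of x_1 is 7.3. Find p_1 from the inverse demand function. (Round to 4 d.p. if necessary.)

Set MRS = p_1/p_2: (10/x_1)/1 = p_1/p_2.
So x_1*(p_1,p_2) = 10·p_2/p_1, independent of income; and x_2* = (m − 10·p_2)/p_2.
Set x_1* = 7.3 in the demand function and solve for p_1: p_1 = 4.

p_1 = 4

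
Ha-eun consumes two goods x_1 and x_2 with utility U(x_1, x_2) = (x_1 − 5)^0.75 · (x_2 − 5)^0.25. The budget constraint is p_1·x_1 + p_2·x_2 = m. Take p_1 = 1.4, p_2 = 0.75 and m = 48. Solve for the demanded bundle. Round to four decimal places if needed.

x_1* = 24.9554, x_2* = 17.4167

MRS = 3·(x_2−5)/(x_1−5). Tangency with p_1/p_2 gives x_2−5 = (1/3)·(p_1/p_2)·(x_1−5).
Substituting into the budget: x_1* = 5 + 0.75·(m − 5·p_1 − 5·p_2)/p_1, and x_2* = 5 + 0.25·(…)/p_2.
Discretionary income = 48 − 5·1.4 − 5·0.75 = 37.25; x_1* = 5 + 0.75·37.25/1.4 = 24.9554; x_2* = 5 + 0.25·37.25/0.75 = 17.4167.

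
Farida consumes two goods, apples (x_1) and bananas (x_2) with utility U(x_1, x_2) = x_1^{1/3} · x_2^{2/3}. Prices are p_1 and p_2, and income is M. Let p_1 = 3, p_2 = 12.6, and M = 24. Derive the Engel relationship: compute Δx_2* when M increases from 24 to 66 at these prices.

At p_1=3, p_2=12.6, M=24: x_2* = 2/3·24/12.6 = 1.2698.
At M' = 66: x_2* = 3.4921. Change: 3.4921 − 1.2698 = 2.2222.

Δx_2* = 2.2222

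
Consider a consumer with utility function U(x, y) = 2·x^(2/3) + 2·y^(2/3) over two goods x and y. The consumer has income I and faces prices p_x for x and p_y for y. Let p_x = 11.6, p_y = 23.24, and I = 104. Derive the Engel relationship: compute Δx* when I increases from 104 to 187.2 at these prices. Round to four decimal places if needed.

With the ratio pinned down, the budget gives x* = I/(p_x + p_y·(y/x)) and y* = (y/x)·x*.
Numerically y/x = 0.124356, so x* = 104/(11.6 + 23.24·0.124356) = 7.1774.
At I' = 187.2: x* = 12.9192. Change: 12.9192 − 7.1774 = 5.7419.

Δx* = 5.7419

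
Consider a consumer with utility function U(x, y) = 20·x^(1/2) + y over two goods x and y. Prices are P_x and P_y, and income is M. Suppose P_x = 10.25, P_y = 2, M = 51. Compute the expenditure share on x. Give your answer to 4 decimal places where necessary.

Utility is quasi-linear in y; the FOC for x is 10/√x = P_x/P_y.
Thus x* = (10·P_y/P_x)² — independent of M — with the rest of income spent on y.
Plugging in: x* = (10·2/10.25)² = 3.8073, y* = 5.9878.
Expenditure on x: 10.25·3.8073 = 39.0244; share = 0.7652.

share on x = 0.7652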